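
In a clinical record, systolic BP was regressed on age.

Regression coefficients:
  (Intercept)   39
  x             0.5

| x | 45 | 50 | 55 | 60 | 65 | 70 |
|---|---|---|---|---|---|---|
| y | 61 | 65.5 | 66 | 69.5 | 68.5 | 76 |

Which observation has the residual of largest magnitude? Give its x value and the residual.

x = 65, r = -3

x=45: ŷ = 39 + 0.5·45 = 61.5; r = 61 − 61.5 = -0.5
x=50: ŷ = 39 + 0.5·50 = 64; r = 65.5 − 64 = 1.5
x=55: ŷ = 39 + 0.5·55 = 66.5; r = 66 − 66.5 = -0.5
x=60: ŷ = 39 + 0.5·60 = 69; r = 69.5 − 69 = 0.5
x=65: ŷ = 39 + 0.5·65 = 71.5; r = 68.5 − 71.5 = -3
x=70: ŷ = 39 + 0.5·70 = 74; r = 76 − 74 = 2
Largest |r| is 3 at x = 65, residual -3.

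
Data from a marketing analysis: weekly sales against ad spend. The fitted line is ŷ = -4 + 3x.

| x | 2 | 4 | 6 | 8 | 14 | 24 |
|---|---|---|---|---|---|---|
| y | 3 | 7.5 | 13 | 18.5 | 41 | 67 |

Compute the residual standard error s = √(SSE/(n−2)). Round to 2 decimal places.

s = 1.90

x=2: ŷ = -4 + 3·2 = 2; r = 3 − 2 = 1
x=4: ŷ = -4 + 3·4 = 8; r = 7.5 − 8 = -0.5
x=6: ŷ = -4 + 3·6 = 14; r = 13 − 14 = -1
x=8: ŷ = -4 + 3·8 = 20; r = 18.5 − 20 = -1.5
x=14: ŷ = -4 + 3·14 = 38; r = 41 − 38 = 3
x=24: ŷ = -4 + 3·24 = 68; r = 67 − 68 = -1
SSE = 1 + 0.25 + 1 + 2.25 + 9 + 1 = 14.5
s = √(14.5/4) = √3.625 ≈ 1.90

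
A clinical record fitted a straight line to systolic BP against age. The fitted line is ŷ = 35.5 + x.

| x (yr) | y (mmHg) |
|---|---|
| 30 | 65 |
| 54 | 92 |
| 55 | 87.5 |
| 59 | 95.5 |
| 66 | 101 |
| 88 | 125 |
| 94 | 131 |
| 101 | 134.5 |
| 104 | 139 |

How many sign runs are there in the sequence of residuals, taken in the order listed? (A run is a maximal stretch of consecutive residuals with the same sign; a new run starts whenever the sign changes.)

7 runs

x=30: ŷ = 35.5 + 30 = 65.5; e = 65 − 65.5 = -0.5
x=54: ŷ = 35.5 + 54 = 89.5; e = 92 − 89.5 = 2.5
x=55: ŷ = 35.5 + 55 = 90.5; e = 87.5 − 90.5 = -3
x=59: ŷ = 35.5 + 59 = 94.5; e = 95.5 − 94.5 = 1
x=66: ŷ = 35.5 + 66 = 101.5; e = 101 − 101.5 = -0.5
x=88: ŷ = 35.5 + 88 = 123.5; e = 125 − 123.5 = 1.5
x=94: ŷ = 35.5 + 94 = 129.5; e = 131 − 129.5 = 1.5
x=101: ŷ = 35.5 + 101 = 136.5; e = 134.5 − 136.5 = -2
x=104: ŷ = 35.5 + 104 = 139.5; e = 139 − 139.5 = -0.5
Signs: − + − + − + + − −
Runs: −×1, +×1, −×1, +×1, −×1, +×2, −×2 → 7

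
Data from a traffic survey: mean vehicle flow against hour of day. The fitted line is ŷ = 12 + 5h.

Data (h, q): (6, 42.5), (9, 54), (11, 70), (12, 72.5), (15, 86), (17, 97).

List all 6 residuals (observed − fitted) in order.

0.5, -3, 3, 0.5, -1, 0

h=6: ŷ = 12 + 5·6 = 42; e = 42.5 − 42 = 0.5
h=9: ŷ = 12 + 5·9 = 57; e = 54 − 57 = -3
h=11: ŷ = 12 + 5·11 = 67; e = 70 − 67 = 3
h=12: ŷ = 12 + 5·12 = 72; e = 72.5 − 72 = 0.5
h=15: ŷ = 12 + 5·15 = 87; e = 86 − 87 = -1
h=17: ŷ = 12 + 5·17 = 97; e = 97 − 97 = 0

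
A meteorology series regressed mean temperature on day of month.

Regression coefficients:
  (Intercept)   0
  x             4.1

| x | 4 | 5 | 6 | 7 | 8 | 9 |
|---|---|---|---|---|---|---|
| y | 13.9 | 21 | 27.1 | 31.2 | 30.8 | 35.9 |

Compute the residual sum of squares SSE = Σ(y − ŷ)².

SSE = 24

x=4: ŷ = 4.1·4 = 16.4; r = 13.9 − 16.4 = -2.5
x=5: ŷ = 4.1·5 = 20.5; r = 21 − 20.5 = 0.5
x=6: ŷ = 4.1·6 = 24.6; r = 27.1 − 24.6 = 2.5
x=7: ŷ = 4.1·7 = 28.7; r = 31.2 − 28.7 = 2.5
x=8: ŷ = 4.1·8 = 32.8; r = 30.8 − 32.8 = -2
x=9: ŷ = 4.1·9 = 36.9; r = 35.9 − 36.9 = -1
SSE = 6.25 + 0.25 + 6.25 + 6.25 + 4 + 1 = 24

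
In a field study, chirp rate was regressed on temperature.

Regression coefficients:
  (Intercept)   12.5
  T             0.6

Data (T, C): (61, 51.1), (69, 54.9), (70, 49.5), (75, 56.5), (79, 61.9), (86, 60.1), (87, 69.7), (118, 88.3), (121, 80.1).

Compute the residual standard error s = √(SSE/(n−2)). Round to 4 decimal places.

T=61: ŷ = 12.5 + 0.6·61 = 49.1; r = 51.1 − 49.1 = 2
T=69: ŷ = 12.5 + 0.6·69 = 53.9; r = 54.9 − 53.9 = 1
T=70: ŷ = 12.5 + 0.6·70 = 54.5; r = 49.5 − 54.5 = -5
T=75: ŷ = 12.5 + 0.6·75 = 57.5; r = 56.5 − 57.5 = -1
T=79: ŷ = 12.5 + 0.6·79 = 59.9; r = 61.9 − 59.9 = 2
T=86: ŷ = 12.5 + 0.6·86 = 64.1; r = 60.1 − 64.1 = -4
T=87: ŷ = 12.5 + 0.6·87 = 64.7; r = 69.7 − 64.7 = 5
T=118: ŷ = 12.5 + 0.6·118 = 83.3; r = 88.3 − 83.3 = 5
T=121: ŷ = 12.5 + 0.6·121 = 85.1; r = 80.1 − 85.1 = -5
SSE = 4 + 1 + 25 + 1 + 4 + 16 + 25 + 25 + 25 = 126
s = √(126/7) = √18 ≈ 4.2426

s = 4.2426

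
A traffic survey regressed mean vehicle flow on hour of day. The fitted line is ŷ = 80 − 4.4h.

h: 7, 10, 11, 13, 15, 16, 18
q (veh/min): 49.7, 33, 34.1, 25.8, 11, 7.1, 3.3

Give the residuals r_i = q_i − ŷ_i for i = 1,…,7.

0.5, -3, 2.5, 3, -3, -2.5, 2.5

h=7: ŷ = 80 − 4.4·7 = 49.2; r = 49.7 − 49.2 = 0.5
h=10: ŷ = 80 − 4.4·10 = 36; r = 33 − 36 = -3
h=11: ŷ = 80 − 4.4·11 = 31.6; r = 34.1 − 31.6 = 2.5
h=13: ŷ = 80 − 4.4·13 = 22.8; r = 25.8 − 22.8 = 3
h=15: ŷ = 80 − 4.4·15 = 14; r = 11 − 14 = -3
h=16: ŷ = 80 − 4.4·16 = 9.6; r = 7.1 − 9.6 = -2.5
h=18: ŷ = 80 − 4.4·18 = 0.8; r = 3.3 − 0.8 = 2.5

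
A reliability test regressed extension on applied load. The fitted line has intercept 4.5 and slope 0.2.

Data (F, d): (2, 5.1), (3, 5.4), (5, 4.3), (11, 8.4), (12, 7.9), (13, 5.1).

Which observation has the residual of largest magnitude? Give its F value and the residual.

F=2: d̂ = 4.5 + 0.2·2 = 4.9; r = 5.1 − 4.9 = 0.2
F=3: d̂ = 4.5 + 0.2·3 = 5.1; r = 5.4 − 5.1 = 0.3
F=5: d̂ = 4.5 + 0.2·5 = 5.5; r = 4.3 − 5.5 = -1.2
F=11: d̂ = 4.5 + 0.2·11 = 6.7; r = 8.4 − 6.7 = 1.7
F=12: d̂ = 4.5 + 0.2·12 = 6.9; r = 7.9 − 6.9 = 1
F=13: d̂ = 4.5 + 0.2·13 = 7.1; r = 5.1 − 7.1 = -2
Largest |r| is 2 at F = 13, residual -2.

F = 13, r = -2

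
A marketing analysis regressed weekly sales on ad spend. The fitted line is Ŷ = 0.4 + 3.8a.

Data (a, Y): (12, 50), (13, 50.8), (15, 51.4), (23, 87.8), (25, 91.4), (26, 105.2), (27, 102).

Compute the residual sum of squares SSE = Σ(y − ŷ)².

a=12: Ŷ = 0.4 + 3.8·12 = 46; r = 50 − 46 = 4
a=13: Ŷ = 0.4 + 3.8·13 = 49.8; r = 50.8 − 49.8 = 1
a=15: Ŷ = 0.4 + 3.8·15 = 57.4; r = 51.4 − 57.4 = -6
a=23: Ŷ = 0.4 + 3.8·23 = 87.8; r = 87.8 − 87.8 = 0
a=25: Ŷ = 0.4 + 3.8·25 = 95.4; r = 91.4 − 95.4 = -4
a=26: Ŷ = 0.4 + 3.8·26 = 99.2; r = 105.2 − 99.2 = 6
a=27: Ŷ = 0.4 + 3.8·27 = 103; r = 102 − 103 = -1
SSE = 16 + 1 + 36 + 0 + 16 + 36 + 1 = 106

SSE = 106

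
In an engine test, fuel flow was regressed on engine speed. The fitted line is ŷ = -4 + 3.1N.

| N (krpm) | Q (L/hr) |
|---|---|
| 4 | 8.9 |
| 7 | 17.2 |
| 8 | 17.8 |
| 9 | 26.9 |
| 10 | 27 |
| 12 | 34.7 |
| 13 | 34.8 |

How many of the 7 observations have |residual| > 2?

N=4: ŷ = -4 + 3.1·4 = 8.4; e = 8.9 − 8.4 = 0.5
N=7: ŷ = -4 + 3.1·7 = 17.7; e = 17.2 − 17.7 = -0.5
N=8: ŷ = -4 + 3.1·8 = 20.8; e = 17.8 − 20.8 = -3
N=9: ŷ = -4 + 3.1·9 = 23.9; e = 26.9 − 23.9 = 3
N=10: ŷ = -4 + 3.1·10 = 27; e = 27 − 27 = 0
N=12: ŷ = -4 + 3.1·12 = 33.2; e = 34.7 − 33.2 = 1.5
N=13: ŷ = -4 + 3.1·13 = 36.3; e = 34.8 − 36.3 = -1.5
|e| > 2: N=8 (|e|=3), N=9 (|e|=3) → 2

2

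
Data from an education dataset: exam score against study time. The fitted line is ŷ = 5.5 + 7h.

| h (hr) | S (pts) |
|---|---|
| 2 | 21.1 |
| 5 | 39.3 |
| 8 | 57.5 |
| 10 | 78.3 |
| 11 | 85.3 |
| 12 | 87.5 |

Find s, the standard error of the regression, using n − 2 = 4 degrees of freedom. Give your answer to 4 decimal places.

s = 3.1496

h=2: ŷ = 5.5 + 7·2 = 19.5; r = 21.1 − 19.5 = 1.6
h=5: ŷ = 5.5 + 7·5 = 40.5; r = 39.3 − 40.5 = -1.2
h=8: ŷ = 5.5 + 7·8 = 61.5; r = 57.5 − 61.5 = -4
h=10: ŷ = 5.5 + 7·10 = 75.5; r = 78.3 − 75.5 = 2.8
h=11: ŷ = 5.5 + 7·11 = 82.5; r = 85.3 − 82.5 = 2.8
h=12: ŷ = 5.5 + 7·12 = 89.5; r = 87.5 − 89.5 = -2
SSE = 2.56 + 1.44 + 16 + 7.84 + 7.84 + 4 = 39.68
s = √(39.68/4) = √9.92 ≈ 3.1496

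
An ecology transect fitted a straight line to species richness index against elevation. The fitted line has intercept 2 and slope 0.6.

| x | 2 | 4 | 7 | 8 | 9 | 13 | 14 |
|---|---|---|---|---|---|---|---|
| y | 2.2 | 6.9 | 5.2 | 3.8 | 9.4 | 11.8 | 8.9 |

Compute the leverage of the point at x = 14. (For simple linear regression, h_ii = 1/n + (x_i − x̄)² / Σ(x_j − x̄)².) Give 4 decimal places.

h = 0.4415

x̄ = (2 + 4 + 7 + 8 + 9 + 13 + 14)/7 = 8.14286
Σ(x − x̄)² = 37.7347 + 17.1633 + 1.30612 + 0.0204082 + 0.734694 + 23.5918 + 34.3061 = 114.857
h = 1/7 + (5.85714)²/114.857 = 0.142857 + 0.298685 = 0.4415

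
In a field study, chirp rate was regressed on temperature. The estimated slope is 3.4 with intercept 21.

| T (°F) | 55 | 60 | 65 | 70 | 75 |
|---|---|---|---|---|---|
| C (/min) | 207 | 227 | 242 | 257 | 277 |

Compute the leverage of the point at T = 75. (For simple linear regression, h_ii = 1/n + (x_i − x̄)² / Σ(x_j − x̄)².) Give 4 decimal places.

T̄ = (55 + 60 + 65 + 70 + 75)/5 = 65
Σ(T − T̄)² = 100 + 25 + 0 + 25 + 100 = 250
h = 1/5 + (10)²/250 = 0.2 + 0.4 = 0.6000

h = 0.6000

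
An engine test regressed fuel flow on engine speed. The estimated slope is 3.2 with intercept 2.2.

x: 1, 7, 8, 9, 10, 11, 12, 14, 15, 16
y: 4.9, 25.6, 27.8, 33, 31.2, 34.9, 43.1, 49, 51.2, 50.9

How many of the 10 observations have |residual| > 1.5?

x=1: ŷ = 2.2 + 3.2·1 = 5.4; e = 4.9 − 5.4 = -0.5
x=7: ŷ = 2.2 + 3.2·7 = 24.6; e = 25.6 − 24.6 = 1
x=8: ŷ = 2.2 + 3.2·8 = 27.8; e = 27.8 − 27.8 = 0
x=9: ŷ = 2.2 + 3.2·9 = 31; e = 33 − 31 = 2
x=10: ŷ = 2.2 + 3.2·10 = 34.2; e = 31.2 − 34.2 = -3
x=11: ŷ = 2.2 + 3.2·11 = 37.4; e = 34.9 − 37.4 = -2.5
x=12: ŷ = 2.2 + 3.2·12 = 40.6; e = 43.1 − 40.6 = 2.5
x=14: ŷ = 2.2 + 3.2·14 = 47; e = 49 − 47 = 2
x=15: ŷ = 2.2 + 3.2·15 = 50.2; e = 51.2 − 50.2 = 1
x=16: ŷ = 2.2 + 3.2·16 = 53.4; e = 50.9 − 53.4 = -2.5
|e| > 1.5: x=9 (|e|=2), x=10 (|e|=3), x=11 (|e|=2.5), x=12 (|e|=2.5), x=14 (|e|=2), x=16 (|e|=2.5) → 6

6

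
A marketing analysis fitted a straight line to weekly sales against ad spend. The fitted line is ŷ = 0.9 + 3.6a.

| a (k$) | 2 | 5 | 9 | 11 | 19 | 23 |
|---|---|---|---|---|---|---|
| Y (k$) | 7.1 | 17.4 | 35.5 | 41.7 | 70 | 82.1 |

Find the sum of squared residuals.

SSE = 12.58

a=2: ŷ = 0.9 + 3.6·2 = 8.1; r = 7.1 − 8.1 = -1
a=5: ŷ = 0.9 + 3.6·5 = 18.9; r = 17.4 − 18.9 = -1.5
a=9: ŷ = 0.9 + 3.6·9 = 33.3; r = 35.5 − 33.3 = 2.2
a=11: ŷ = 0.9 + 3.6·11 = 40.5; r = 41.7 − 40.5 = 1.2
a=19: ŷ = 0.9 + 3.6·19 = 69.3; r = 70 − 69.3 = 0.7
a=23: ŷ = 0.9 + 3.6·23 = 83.7; r = 82.1 − 83.7 = -1.6
SSE = 1 + 2.25 + 4.84 + 1.44 + 0.49 + 2.56 = 12.58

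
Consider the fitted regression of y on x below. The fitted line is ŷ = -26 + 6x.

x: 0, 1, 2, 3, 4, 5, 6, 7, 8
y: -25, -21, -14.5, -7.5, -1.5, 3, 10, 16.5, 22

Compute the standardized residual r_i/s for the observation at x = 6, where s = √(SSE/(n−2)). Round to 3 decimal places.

0.000

x=0: ŷ = -26 + 6·0 = -26; r = -25 − (-26) = 1
x=1: ŷ = -26 + 6·1 = -20; r = -21 − (-20) = -1
x=2: ŷ = -26 + 6·2 = -14; r = -14.5 − (-14) = -0.5
x=3: ŷ = -26 + 6·3 = -8; r = -7.5 − (-8) = 0.5
x=4: ŷ = -26 + 6·4 = -2; r = -1.5 − (-2) = 0.5
x=5: ŷ = -26 + 6·5 = 4; r = 3 − 4 = -1
x=6: ŷ = -26 + 6·6 = 10; r = 10 − 10 = 0
x=7: ŷ = -26 + 6·7 = 16; r = 16.5 − 16 = 0.5
x=8: ŷ = -26 + 6·8 = 22; r = 22 − 22 = 0
SSE = 1 + 1 + 0.25 + 0.25 + 0.25 + 1 + 0 + 0.25 + 0 = 4
s = √(4/7) = 0.755929
r/s = 0 / 0.755929 = 0.000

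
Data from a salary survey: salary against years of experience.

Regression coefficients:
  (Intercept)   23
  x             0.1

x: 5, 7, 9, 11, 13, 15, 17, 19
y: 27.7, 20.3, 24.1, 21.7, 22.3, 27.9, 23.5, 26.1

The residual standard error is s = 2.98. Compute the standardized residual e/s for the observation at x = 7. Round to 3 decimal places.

-1.141

ŷ = 23 + 0.1·7 = 23.7
e = 20.3 − 23.7 = -3.4
e/s = -3.4 / 2.98 = -1.141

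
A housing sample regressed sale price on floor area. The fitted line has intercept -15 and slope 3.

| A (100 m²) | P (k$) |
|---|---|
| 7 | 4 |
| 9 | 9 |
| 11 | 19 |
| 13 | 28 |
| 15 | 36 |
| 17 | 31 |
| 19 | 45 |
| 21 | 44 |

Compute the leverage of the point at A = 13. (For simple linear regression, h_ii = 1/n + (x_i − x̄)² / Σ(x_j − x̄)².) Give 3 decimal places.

h = 0.131

Ā = (7 + 9 + 11 + 13 + 15 + 17 + 19 + 21)/8 = 14
Σ(A − Ā)² = 49 + 25 + 9 + 1 + 1 + 9 + 25 + 49 = 168
h = 1/8 + (-1)²/168 = 0.125 + 0.00595238 = 0.131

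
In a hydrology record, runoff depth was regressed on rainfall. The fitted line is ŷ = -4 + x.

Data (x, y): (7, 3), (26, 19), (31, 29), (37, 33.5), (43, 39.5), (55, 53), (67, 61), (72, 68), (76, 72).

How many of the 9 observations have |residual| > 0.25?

6

x=7: ŷ = -4 + 7 = 3; e = 3 − 3 = 0
x=26: ŷ = -4 + 26 = 22; e = 19 − 22 = -3
x=31: ŷ = -4 + 31 = 27; e = 29 − 27 = 2
x=37: ŷ = -4 + 37 = 33; e = 33.5 − 33 = 0.5
x=43: ŷ = -4 + 43 = 39; e = 39.5 − 39 = 0.5
x=55: ŷ = -4 + 55 = 51; e = 53 − 51 = 2
x=67: ŷ = -4 + 67 = 63; e = 61 − 63 = -2
x=72: ŷ = -4 + 72 = 68; e = 68 − 68 = 0
x=76: ŷ = -4 + 76 = 72; e = 72 − 72 = 0
|e| > 0.25: x=26 (|e|=3), x=31 (|e|=2), x=37 (|e|=0.5), x=43 (|e|=0.5), x=55 (|e|=2), x=67 (|e|=2) → 6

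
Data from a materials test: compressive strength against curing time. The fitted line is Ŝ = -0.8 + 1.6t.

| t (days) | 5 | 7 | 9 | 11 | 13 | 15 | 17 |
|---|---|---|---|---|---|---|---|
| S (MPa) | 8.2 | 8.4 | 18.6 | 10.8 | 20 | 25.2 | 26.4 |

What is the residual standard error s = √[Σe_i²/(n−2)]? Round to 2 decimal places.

t=5: Ŝ = -0.8 + 1.6·5 = 7.2; e = 8.2 − 7.2 = 1
t=7: Ŝ = -0.8 + 1.6·7 = 10.4; e = 8.4 − 10.4 = -2
t=9: Ŝ = -0.8 + 1.6·9 = 13.6; e = 18.6 − 13.6 = 5
t=11: Ŝ = -0.8 + 1.6·11 = 16.8; e = 10.8 − 16.8 = -6
t=13: Ŝ = -0.8 + 1.6·13 = 20; e = 20 − 20 = 0
t=15: Ŝ = -0.8 + 1.6·15 = 23.2; e = 25.2 − 23.2 = 2
t=17: Ŝ = -0.8 + 1.6·17 = 26.4; e = 26.4 − 26.4 = 0
SSE = 1 + 4 + 25 + 36 + 0 + 4 + 0 = 70
s = √(70/5) = √14 ≈ 3.74

s = 3.74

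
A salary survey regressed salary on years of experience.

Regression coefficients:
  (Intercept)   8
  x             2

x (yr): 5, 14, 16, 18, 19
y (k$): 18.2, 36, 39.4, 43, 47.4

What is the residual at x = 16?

ŷ = 8 + 2·16 = 40
r = 39.4 − 40 = -0.6

r = -0.6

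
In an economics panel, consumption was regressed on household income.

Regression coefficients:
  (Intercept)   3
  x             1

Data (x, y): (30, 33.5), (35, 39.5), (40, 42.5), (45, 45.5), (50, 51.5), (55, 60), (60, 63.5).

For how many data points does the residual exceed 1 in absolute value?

x=30: ŷ = 3 + 30 = 33; e = 33.5 − 33 = 0.5
x=35: ŷ = 3 + 35 = 38; e = 39.5 − 38 = 1.5
x=40: ŷ = 3 + 40 = 43; e = 42.5 − 43 = -0.5
x=45: ŷ = 3 + 45 = 48; e = 45.5 − 48 = -2.5
x=50: ŷ = 3 + 50 = 53; e = 51.5 − 53 = -1.5
x=55: ŷ = 3 + 55 = 58; e = 60 − 58 = 2
x=60: ŷ = 3 + 60 = 63; e = 63.5 − 63 = 0.5
|e| > 1: x=35 (|e|=1.5), x=45 (|e|=2.5), x=50 (|e|=1.5), x=55 (|e|=2) → 4

4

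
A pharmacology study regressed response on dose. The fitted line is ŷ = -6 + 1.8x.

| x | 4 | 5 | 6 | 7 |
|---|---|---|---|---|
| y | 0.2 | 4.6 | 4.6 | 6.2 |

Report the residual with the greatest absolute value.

x=4: ŷ = -6 + 1.8·4 = 1.2; e = 0.2 − 1.2 = -1
x=5: ŷ = -6 + 1.8·5 = 3; e = 4.6 − 3 = 1.6
x=6: ŷ = -6 + 1.8·6 = 4.8; e = 4.6 − 4.8 = -0.2
x=7: ŷ = -6 + 1.8·7 = 6.6; e = 6.2 − 6.6 = -0.4
Largest |e| is 1.6 at x = 5, residual 1.6.

e = 1.6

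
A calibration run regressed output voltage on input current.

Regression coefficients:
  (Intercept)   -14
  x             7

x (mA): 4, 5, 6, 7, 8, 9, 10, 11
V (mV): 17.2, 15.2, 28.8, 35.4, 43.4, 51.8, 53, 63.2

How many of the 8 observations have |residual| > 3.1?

2

x=4: ŷ = -14 + 7·4 = 14; r = 17.2 − 14 = 3.2
x=5: ŷ = -14 + 7·5 = 21; r = 15.2 − 21 = -5.8
x=6: ŷ = -14 + 7·6 = 28; r = 28.8 − 28 = 0.8
x=7: ŷ = -14 + 7·7 = 35; r = 35.4 − 35 = 0.4
x=8: ŷ = -14 + 7·8 = 42; r = 43.4 − 42 = 1.4
x=9: ŷ = -14 + 7·9 = 49; r = 51.8 − 49 = 2.8
x=10: ŷ = -14 + 7·10 = 56; r = 53 − 56 = -3
x=11: ŷ = -14 + 7·11 = 63; r = 63.2 − 63 = 0.2
|r| > 3.1: x=4 (|r|=3.2), x=5 (|r|=5.8) → 2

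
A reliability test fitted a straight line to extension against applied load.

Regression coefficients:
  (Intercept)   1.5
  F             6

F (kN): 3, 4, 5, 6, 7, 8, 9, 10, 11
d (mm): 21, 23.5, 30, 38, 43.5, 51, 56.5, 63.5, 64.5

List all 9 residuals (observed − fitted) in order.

1.5, -2, -1.5, 0.5, 0, 1.5, 1, 2, -3

F=3: d̂ = 1.5 + 6·3 = 19.5; e = 21 − 19.5 = 1.5
F=4: d̂ = 1.5 + 6·4 = 25.5; e = 23.5 − 25.5 = -2
F=5: d̂ = 1.5 + 6·5 = 31.5; e = 30 − 31.5 = -1.5
F=6: d̂ = 1.5 + 6·6 = 37.5; e = 38 − 37.5 = 0.5
F=7: d̂ = 1.5 + 6·7 = 43.5; e = 43.5 − 43.5 = 0
F=8: d̂ = 1.5 + 6·8 = 49.5; e = 51 − 49.5 = 1.5
F=9: d̂ = 1.5 + 6·9 = 55.5; e = 56.5 − 55.5 = 1
F=10: d̂ = 1.5 + 6·10 = 61.5; e = 63.5 − 61.5 = 2
F=11: d̂ = 1.5 + 6·11 = 67.5; e = 64.5 − 67.5 = -3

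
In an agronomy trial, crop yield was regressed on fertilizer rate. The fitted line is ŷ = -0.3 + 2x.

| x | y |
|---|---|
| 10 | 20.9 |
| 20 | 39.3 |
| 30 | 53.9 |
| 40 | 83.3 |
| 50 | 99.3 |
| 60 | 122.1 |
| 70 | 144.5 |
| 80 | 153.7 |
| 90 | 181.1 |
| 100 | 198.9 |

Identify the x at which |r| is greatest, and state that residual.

x=10: ŷ = -0.3 + 2·10 = 19.7; r = 20.9 − 19.7 = 1.2
x=20: ŷ = -0.3 + 2·20 = 39.7; r = 39.3 − 39.7 = -0.4
x=30: ŷ = -0.3 + 2·30 = 59.7; r = 53.9 − 59.7 = -5.8
x=40: ŷ = -0.3 + 2·40 = 79.7; r = 83.3 − 79.7 = 3.6
x=50: ŷ = -0.3 + 2·50 = 99.7; r = 99.3 − 99.7 = -0.4
x=60: ŷ = -0.3 + 2·60 = 119.7; r = 122.1 − 119.7 = 2.4
x=70: ŷ = -0.3 + 2·70 = 139.7; r = 144.5 − 139.7 = 4.8
x=80: ŷ = -0.3 + 2·80 = 159.7; r = 153.7 − 159.7 = -6
x=90: ŷ = -0.3 + 2·90 = 179.7; r = 181.1 − 179.7 = 1.4
x=100: ŷ = -0.3 + 2·100 = 199.7; r = 198.9 − 199.7 = -0.8
Largest |r| is 6 at x = 80, residual -6.

x = 80, r = -6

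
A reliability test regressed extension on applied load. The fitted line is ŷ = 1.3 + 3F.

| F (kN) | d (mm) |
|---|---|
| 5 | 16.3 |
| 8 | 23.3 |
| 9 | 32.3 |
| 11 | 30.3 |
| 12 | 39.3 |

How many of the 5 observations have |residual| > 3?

2

F=5: ŷ = 1.3 + 3·5 = 16.3; e = 16.3 − 16.3 = 0
F=8: ŷ = 1.3 + 3·8 = 25.3; e = 23.3 − 25.3 = -2
F=9: ŷ = 1.3 + 3·9 = 28.3; e = 32.3 − 28.3 = 4
F=11: ŷ = 1.3 + 3·11 = 34.3; e = 30.3 − 34.3 = -4
F=12: ŷ = 1.3 + 3·12 = 37.3; e = 39.3 − 37.3 = 2
|e| > 3: F=9 (|e|=4), F=11 (|e|=4) → 2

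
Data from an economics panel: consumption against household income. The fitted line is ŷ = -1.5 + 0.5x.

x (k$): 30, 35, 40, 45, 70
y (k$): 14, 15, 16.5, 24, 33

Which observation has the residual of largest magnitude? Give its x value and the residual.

x = 45, e = 3

x=30: ŷ = -1.5 + 0.5·30 = 13.5; e = 14 − 13.5 = 0.5
x=35: ŷ = -1.5 + 0.5·35 = 16; e = 15 − 16 = -1
x=40: ŷ = -1.5 + 0.5·40 = 18.5; e = 16.5 − 18.5 = -2
x=45: ŷ = -1.5 + 0.5·45 = 21; e = 24 − 21 = 3
x=70: ŷ = -1.5 + 0.5·70 = 33.5; e = 33 − 33.5 = -0.5
Largest |e| is 3 at x = 45, residual 3.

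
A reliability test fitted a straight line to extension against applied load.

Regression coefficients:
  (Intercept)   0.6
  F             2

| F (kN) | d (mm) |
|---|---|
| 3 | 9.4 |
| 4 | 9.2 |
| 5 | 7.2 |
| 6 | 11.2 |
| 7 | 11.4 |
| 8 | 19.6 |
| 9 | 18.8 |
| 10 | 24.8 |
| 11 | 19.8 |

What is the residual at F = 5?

ŷ = 0.6 + 2·5 = 10.6
r = 7.2 − 10.6 = -3.4

r = -3.4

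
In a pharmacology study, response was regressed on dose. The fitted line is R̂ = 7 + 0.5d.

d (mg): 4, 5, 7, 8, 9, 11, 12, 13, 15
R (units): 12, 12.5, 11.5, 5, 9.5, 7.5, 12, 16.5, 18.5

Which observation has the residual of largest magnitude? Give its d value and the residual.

d = 8, e = -6

d=4: R̂ = 7 + 0.5·4 = 9; e = 12 − 9 = 3
d=5: R̂ = 7 + 0.5·5 = 9.5; e = 12.5 − 9.5 = 3
d=7: R̂ = 7 + 0.5·7 = 10.5; e = 11.5 − 10.5 = 1
d=8: R̂ = 7 + 0.5·8 = 11; e = 5 − 11 = -6
d=9: R̂ = 7 + 0.5·9 = 11.5; e = 9.5 − 11.5 = -2
d=11: R̂ = 7 + 0.5·11 = 12.5; e = 7.5 − 12.5 = -5
d=12: R̂ = 7 + 0.5·12 = 13; e = 12 − 13 = -1
d=13: R̂ = 7 + 0.5·13 = 13.5; e = 16.5 − 13.5 = 3
d=15: R̂ = 7 + 0.5·15 = 14.5; e = 18.5 − 14.5 = 4
Largest |e| is 6 at d = 8, residual -6.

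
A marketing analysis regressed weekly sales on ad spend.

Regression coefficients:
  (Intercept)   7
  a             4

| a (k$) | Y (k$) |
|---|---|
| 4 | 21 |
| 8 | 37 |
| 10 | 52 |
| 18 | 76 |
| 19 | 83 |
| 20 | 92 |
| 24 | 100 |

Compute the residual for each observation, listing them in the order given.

-2, -2, 5, -3, 0, 5, -3

a=4: Ŷ = 7 + 4·4 = 23; r = 21 − 23 = -2
a=8: Ŷ = 7 + 4·8 = 39; r = 37 − 39 = -2
a=10: Ŷ = 7 + 4·10 = 47; r = 52 − 47 = 5
a=18: Ŷ = 7 + 4·18 = 79; r = 76 − 79 = -3
a=19: Ŷ = 7 + 4·19 = 83; r = 83 − 83 = 0
a=20: Ŷ = 7 + 4·20 = 87; r = 92 − 87 = 5
a=24: Ŷ = 7 + 4·24 = 103; r = 100 − 103 = -3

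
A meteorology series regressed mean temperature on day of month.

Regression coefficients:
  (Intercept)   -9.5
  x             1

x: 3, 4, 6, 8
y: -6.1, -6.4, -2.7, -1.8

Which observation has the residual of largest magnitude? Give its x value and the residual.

x=3: ŷ = -9.5 + 3 = -6.5; r = -6.1 − (-6.5) = 0.4
x=4: ŷ = -9.5 + 4 = -5.5; r = -6.4 − (-5.5) = -0.9
x=6: ŷ = -9.5 + 6 = -3.5; r = -2.7 − (-3.5) = 0.8
x=8: ŷ = -9.5 + 8 = -1.5; r = -1.8 − (-1.5) = -0.3
Largest |r| is 0.9 at x = 4, residual -0.9.

x = 4, r = -0.9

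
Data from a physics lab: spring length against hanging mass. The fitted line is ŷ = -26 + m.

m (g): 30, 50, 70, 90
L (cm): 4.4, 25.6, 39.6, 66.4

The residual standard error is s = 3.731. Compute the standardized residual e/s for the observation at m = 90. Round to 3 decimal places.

0.643

ŷ = -26 + 90 = 64
e = 66.4 − 64 = 2.4
e/s = 2.4 / 3.731 = 0.643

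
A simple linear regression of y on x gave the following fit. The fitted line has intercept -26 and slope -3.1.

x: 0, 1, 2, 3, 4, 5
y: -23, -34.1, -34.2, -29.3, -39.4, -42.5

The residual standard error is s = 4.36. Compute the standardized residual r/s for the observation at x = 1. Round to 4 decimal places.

-1.1468

ŷ = -26 − 3.1·1 = -29.1
r = -34.1 − (-29.1) = -5
r/s = -5 / 4.36 = -1.1468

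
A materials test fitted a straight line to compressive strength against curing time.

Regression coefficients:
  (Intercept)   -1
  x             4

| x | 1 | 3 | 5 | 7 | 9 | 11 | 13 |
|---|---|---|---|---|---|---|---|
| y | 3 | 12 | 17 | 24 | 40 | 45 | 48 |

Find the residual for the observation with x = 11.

r = 2

ŷ = -1 + 4·11 = 43
r = 45 − 43 = 2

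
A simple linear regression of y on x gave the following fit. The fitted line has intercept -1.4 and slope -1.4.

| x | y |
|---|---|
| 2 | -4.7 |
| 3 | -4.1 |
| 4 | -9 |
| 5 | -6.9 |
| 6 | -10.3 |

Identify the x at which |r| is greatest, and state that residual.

x = 4, r = -2

x=2: ŷ = -1.4 − 1.4·2 = -4.2; r = -4.7 − (-4.2) = -0.5
x=3: ŷ = -1.4 − 1.4·3 = -5.6; r = -4.1 − (-5.6) = 1.5
x=4: ŷ = -1.4 − 1.4·4 = -7; r = -9 − (-7) = -2
x=5: ŷ = -1.4 − 1.4·5 = -8.4; r = -6.9 − (-8.4) = 1.5
x=6: ŷ = -1.4 − 1.4·6 = -9.8; r = -10.3 − (-9.8) = -0.5
Largest |r| is 2 at x = 4, residual -2.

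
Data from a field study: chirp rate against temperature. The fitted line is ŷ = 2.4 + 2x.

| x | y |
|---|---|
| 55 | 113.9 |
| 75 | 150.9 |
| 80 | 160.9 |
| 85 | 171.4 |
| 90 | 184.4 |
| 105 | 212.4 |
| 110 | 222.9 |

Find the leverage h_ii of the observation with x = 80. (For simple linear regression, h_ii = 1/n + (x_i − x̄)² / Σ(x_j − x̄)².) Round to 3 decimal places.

x̄ = (55 + 75 + 80 + 85 + 90 + 105 + 110)/7 = 85.7143
Σ(x − x̄)² = 943.367 + 114.796 + 32.6531 + 0.510204 + 18.3673 + 371.939 + 589.796 = 2071.43
h = 1/7 + (-5.71429)²/2071.43 = 0.142857 + 0.0157635 = 0.159

h = 0.159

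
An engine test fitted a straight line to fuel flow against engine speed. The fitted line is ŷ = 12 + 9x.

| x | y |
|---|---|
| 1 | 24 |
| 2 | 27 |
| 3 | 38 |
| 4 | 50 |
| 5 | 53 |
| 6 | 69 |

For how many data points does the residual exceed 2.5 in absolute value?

x=1: ŷ = 12 + 9·1 = 21; e = 24 − 21 = 3
x=2: ŷ = 12 + 9·2 = 30; e = 27 − 30 = -3
x=3: ŷ = 12 + 9·3 = 39; e = 38 − 39 = -1
x=4: ŷ = 12 + 9·4 = 48; e = 50 − 48 = 2
x=5: ŷ = 12 + 9·5 = 57; e = 53 − 57 = -4
x=6: ŷ = 12 + 9·6 = 66; e = 69 − 66 = 3
|e| > 2.5: x=1 (|e|=3), x=2 (|e|=3), x=5 (|e|=4), x=6 (|e|=3) → 4

4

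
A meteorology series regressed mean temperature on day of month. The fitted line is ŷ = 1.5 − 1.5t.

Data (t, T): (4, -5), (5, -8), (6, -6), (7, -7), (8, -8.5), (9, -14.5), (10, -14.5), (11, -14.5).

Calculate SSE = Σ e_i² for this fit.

SSE = 22

t=4: ŷ = 1.5 − 1.5·4 = -4.5; e = -5 − (-4.5) = -0.5
t=5: ŷ = 1.5 − 1.5·5 = -6; e = -8 − (-6) = -2
t=6: ŷ = 1.5 − 1.5·6 = -7.5; e = -6 − (-7.5) = 1.5
t=7: ŷ = 1.5 − 1.5·7 = -9; e = -7 − (-9) = 2
t=8: ŷ = 1.5 − 1.5·8 = -10.5; e = -8.5 − (-10.5) = 2
t=9: ŷ = 1.5 − 1.5·9 = -12; e = -14.5 − (-12) = -2.5
t=10: ŷ = 1.5 − 1.5·10 = -13.5; e = -14.5 − (-13.5) = -1
t=11: ŷ = 1.5 − 1.5·11 = -15; e = -14.5 − (-15) = 0.5
SSE = 0.25 + 4 + 2.25 + 4 + 4 + 6.25 + 1 + 0.25 = 22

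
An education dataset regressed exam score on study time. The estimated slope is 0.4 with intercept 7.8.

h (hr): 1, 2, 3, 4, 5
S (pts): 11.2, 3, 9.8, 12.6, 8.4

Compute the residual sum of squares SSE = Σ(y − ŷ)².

h=1: ŷ = 7.8 + 0.4·1 = 8.2; e = 11.2 − 8.2 = 3
h=2: ŷ = 7.8 + 0.4·2 = 8.6; e = 3 − 8.6 = -5.6
h=3: ŷ = 7.8 + 0.4·3 = 9; e = 9.8 − 9 = 0.8
h=4: ŷ = 7.8 + 0.4·4 = 9.4; e = 12.6 − 9.4 = 3.2
h=5: ŷ = 7.8 + 0.4·5 = 9.8; e = 8.4 − 9.8 = -1.4
SSE = 9 + 31.36 + 0.64 + 10.24 + 1.96 = 53.2

SSE = 53.2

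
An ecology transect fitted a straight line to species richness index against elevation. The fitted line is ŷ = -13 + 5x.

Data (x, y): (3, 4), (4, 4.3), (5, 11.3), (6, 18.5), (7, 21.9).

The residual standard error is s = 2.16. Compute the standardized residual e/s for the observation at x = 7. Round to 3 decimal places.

-0.046

ŷ = -13 + 5·7 = 22
e = 21.9 − 22 = -0.1
e/s = -0.1 / 2.16 = -0.046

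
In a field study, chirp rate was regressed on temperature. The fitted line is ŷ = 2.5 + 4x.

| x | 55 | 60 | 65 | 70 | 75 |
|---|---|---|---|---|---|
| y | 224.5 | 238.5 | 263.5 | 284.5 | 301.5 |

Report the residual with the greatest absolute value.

r = -4

x=55: ŷ = 2.5 + 4·55 = 222.5; r = 224.5 − 222.5 = 2
x=60: ŷ = 2.5 + 4·60 = 242.5; r = 238.5 − 242.5 = -4
x=65: ŷ = 2.5 + 4·65 = 262.5; r = 263.5 − 262.5 = 1
x=70: ŷ = 2.5 + 4·70 = 282.5; r = 284.5 − 282.5 = 2
x=75: ŷ = 2.5 + 4·75 = 302.5; r = 301.5 − 302.5 = -1
Largest |r| is 4 at x = 60, residual -4.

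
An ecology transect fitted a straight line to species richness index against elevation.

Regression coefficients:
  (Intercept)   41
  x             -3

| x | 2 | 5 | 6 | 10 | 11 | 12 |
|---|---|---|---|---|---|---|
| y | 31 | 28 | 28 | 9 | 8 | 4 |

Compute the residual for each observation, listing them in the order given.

-4, 2, 5, -2, 0, -1

x=2: ŷ = 41 − 3·2 = 35; r = 31 − 35 = -4
x=5: ŷ = 41 − 3·5 = 26; r = 28 − 26 = 2
x=6: ŷ = 41 − 3·6 = 23; r = 28 − 23 = 5
x=10: ŷ = 41 − 3·10 = 11; r = 9 − 11 = -2
x=11: ŷ = 41 − 3·11 = 8; r = 8 − 8 = 0
x=12: ŷ = 41 − 3·12 = 5; r = 4 − 5 = -1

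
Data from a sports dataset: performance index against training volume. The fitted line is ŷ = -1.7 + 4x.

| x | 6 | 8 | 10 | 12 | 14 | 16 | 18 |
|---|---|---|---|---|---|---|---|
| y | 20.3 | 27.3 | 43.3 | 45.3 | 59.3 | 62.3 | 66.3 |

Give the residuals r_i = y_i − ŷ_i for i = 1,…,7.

-2, -3, 5, -1, 5, 0, -4

x=6: ŷ = -1.7 + 4·6 = 22.3; r = 20.3 − 22.3 = -2
x=8: ŷ = -1.7 + 4·8 = 30.3; r = 27.3 − 30.3 = -3
x=10: ŷ = -1.7 + 4·10 = 38.3; r = 43.3 − 38.3 = 5
x=12: ŷ = -1.7 + 4·12 = 46.3; r = 45.3 − 46.3 = -1
x=14: ŷ = -1.7 + 4·14 = 54.3; r = 59.3 − 54.3 = 5
x=16: ŷ = -1.7 + 4·16 = 62.3; r = 62.3 − 62.3 = 0
x=18: ŷ = -1.7 + 4·18 = 70.3; r = 66.3 − 70.3 = -4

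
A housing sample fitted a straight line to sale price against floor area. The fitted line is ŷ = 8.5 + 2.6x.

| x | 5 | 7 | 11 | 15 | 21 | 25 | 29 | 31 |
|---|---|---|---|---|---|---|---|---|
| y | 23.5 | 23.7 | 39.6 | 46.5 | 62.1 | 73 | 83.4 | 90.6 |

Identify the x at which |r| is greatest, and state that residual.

x=5: ŷ = 8.5 + 2.6·5 = 21.5; r = 23.5 − 21.5 = 2
x=7: ŷ = 8.5 + 2.6·7 = 26.7; r = 23.7 − 26.7 = -3
x=11: ŷ = 8.5 + 2.6·11 = 37.1; r = 39.6 − 37.1 = 2.5
x=15: ŷ = 8.5 + 2.6·15 = 47.5; r = 46.5 − 47.5 = -1
x=21: ŷ = 8.5 + 2.6·21 = 63.1; r = 62.1 − 63.1 = -1
x=25: ŷ = 8.5 + 2.6·25 = 73.5; r = 73 − 73.5 = -0.5
x=29: ŷ = 8.5 + 2.6·29 = 83.9; r = 83.4 − 83.9 = -0.5
x=31: ŷ = 8.5 + 2.6·31 = 89.1; r = 90.6 − 89.1 = 1.5
Largest |r| is 3 at x = 7, residual -3.

x = 7, r = -3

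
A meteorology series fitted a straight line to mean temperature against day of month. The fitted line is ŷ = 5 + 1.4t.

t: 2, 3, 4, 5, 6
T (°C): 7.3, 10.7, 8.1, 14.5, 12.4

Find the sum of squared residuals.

t=2: ŷ = 5 + 1.4·2 = 7.8; e = 7.3 − 7.8 = -0.5
t=3: ŷ = 5 + 1.4·3 = 9.2; e = 10.7 − 9.2 = 1.5
t=4: ŷ = 5 + 1.4·4 = 10.6; e = 8.1 − 10.6 = -2.5
t=5: ŷ = 5 + 1.4·5 = 12; e = 14.5 − 12 = 2.5
t=6: ŷ = 5 + 1.4·6 = 13.4; e = 12.4 − 13.4 = -1
SSE = 0.25 + 2.25 + 6.25 + 6.25 + 1 = 16

SSE = 16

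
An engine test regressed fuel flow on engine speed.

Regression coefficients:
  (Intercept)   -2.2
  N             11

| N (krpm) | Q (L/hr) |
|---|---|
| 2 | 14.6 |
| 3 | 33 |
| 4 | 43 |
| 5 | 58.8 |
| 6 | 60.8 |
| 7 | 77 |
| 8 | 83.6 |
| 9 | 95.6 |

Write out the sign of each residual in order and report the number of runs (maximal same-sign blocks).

N=2: Q̂ = -2.2 + 11·2 = 19.8; r = 14.6 − 19.8 = -5.2
N=3: Q̂ = -2.2 + 11·3 = 30.8; r = 33 − 30.8 = 2.2
N=4: Q̂ = -2.2 + 11·4 = 41.8; r = 43 − 41.8 = 1.2
N=5: Q̂ = -2.2 + 11·5 = 52.8; r = 58.8 − 52.8 = 6
N=6: Q̂ = -2.2 + 11·6 = 63.8; r = 60.8 − 63.8 = -3
N=7: Q̂ = -2.2 + 11·7 = 74.8; r = 77 − 74.8 = 2.2
N=8: Q̂ = -2.2 + 11·8 = 85.8; r = 83.6 − 85.8 = -2.2
N=9: Q̂ = -2.2 + 11·9 = 96.8; r = 95.6 − 96.8 = -1.2
Signs: − + + + − + − −
Runs: −×1, +×3, −×1, +×1, −×2 → 5

5 runs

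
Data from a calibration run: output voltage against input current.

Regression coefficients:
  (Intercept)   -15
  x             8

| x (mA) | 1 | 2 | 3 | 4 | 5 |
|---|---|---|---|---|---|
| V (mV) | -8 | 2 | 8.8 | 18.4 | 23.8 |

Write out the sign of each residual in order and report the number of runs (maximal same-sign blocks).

x=1: ŷ = -15 + 8·1 = -7; r = -8 − (-7) = -1
x=2: ŷ = -15 + 8·2 = 1; r = 2 − 1 = 1
x=3: ŷ = -15 + 8·3 = 9; r = 8.8 − 9 = -0.2
x=4: ŷ = -15 + 8·4 = 17; r = 18.4 − 17 = 1.4
x=5: ŷ = -15 + 8·5 = 25; r = 23.8 − 25 = -1.2
Signs: − + − + −
Runs: −×1, +×1, −×1, +×1, −×1 → 5

5 runs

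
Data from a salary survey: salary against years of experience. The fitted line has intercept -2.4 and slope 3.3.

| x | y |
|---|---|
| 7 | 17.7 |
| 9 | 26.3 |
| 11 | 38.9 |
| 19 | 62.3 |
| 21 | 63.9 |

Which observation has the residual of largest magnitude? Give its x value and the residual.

x = 11, e = 5

x=7: ŷ = -2.4 + 3.3·7 = 20.7; e = 17.7 − 20.7 = -3
x=9: ŷ = -2.4 + 3.3·9 = 27.3; e = 26.3 − 27.3 = -1
x=11: ŷ = -2.4 + 3.3·11 = 33.9; e = 38.9 − 33.9 = 5
x=19: ŷ = -2.4 + 3.3·19 = 60.3; e = 62.3 − 60.3 = 2
x=21: ŷ = -2.4 + 3.3·21 = 66.9; e = 63.9 − 66.9 = -3
Largest |e| is 5 at x = 11, residual 5.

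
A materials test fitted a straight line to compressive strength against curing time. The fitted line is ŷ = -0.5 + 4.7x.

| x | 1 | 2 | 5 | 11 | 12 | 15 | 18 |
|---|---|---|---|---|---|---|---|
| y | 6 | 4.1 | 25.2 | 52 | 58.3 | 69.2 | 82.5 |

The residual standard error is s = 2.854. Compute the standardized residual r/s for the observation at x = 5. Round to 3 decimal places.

ŷ = -0.5 + 4.7·5 = 23
r = 25.2 − 23 = 2.2
r/s = 2.2 / 2.854 = 0.771

0.771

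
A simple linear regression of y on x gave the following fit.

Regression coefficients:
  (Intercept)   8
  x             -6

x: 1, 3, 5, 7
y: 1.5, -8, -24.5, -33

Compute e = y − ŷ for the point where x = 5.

ŷ = 8 − 6·5 = -22
e = -24.5 − (-22) = -2.5

e = -2.5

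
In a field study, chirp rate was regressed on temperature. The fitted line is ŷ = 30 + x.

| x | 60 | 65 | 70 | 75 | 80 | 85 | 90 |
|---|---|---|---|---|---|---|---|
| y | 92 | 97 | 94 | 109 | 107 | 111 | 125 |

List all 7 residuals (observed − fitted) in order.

2, 2, -6, 4, -3, -4, 5

x=60: ŷ = 30 + 60 = 90; r = 92 − 90 = 2
x=65: ŷ = 30 + 65 = 95; r = 97 − 95 = 2
x=70: ŷ = 30 + 70 = 100; r = 94 − 100 = -6
x=75: ŷ = 30 + 75 = 105; r = 109 − 105 = 4
x=80: ŷ = 30 + 80 = 110; r = 107 − 110 = -3
x=85: ŷ = 30 + 85 = 115; r = 111 − 115 = -4
x=90: ŷ = 30 + 90 = 120; r = 125 − 120 = 5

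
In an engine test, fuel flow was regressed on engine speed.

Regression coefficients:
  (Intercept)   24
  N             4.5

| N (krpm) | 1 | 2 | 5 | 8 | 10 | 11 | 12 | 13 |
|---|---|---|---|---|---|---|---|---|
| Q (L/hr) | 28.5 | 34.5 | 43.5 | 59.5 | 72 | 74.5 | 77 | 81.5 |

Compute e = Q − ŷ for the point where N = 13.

e = -1

ŷ = 24 + 4.5·13 = 82.5
e = 81.5 − 82.5 = -1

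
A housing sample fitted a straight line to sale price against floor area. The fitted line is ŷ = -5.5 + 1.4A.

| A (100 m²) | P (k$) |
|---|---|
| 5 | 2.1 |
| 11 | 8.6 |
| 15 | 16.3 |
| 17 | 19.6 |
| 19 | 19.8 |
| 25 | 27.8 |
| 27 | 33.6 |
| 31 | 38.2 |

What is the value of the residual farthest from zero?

A=5: ŷ = -5.5 + 1.4·5 = 1.5; e = 2.1 − 1.5 = 0.6
A=11: ŷ = -5.5 + 1.4·11 = 9.9; e = 8.6 − 9.9 = -1.3
A=15: ŷ = -5.5 + 1.4·15 = 15.5; e = 16.3 − 15.5 = 0.8
A=17: ŷ = -5.5 + 1.4·17 = 18.3; e = 19.6 − 18.3 = 1.3
A=19: ŷ = -5.5 + 1.4·19 = 21.1; e = 19.8 − 21.1 = -1.3
A=25: ŷ = -5.5 + 1.4·25 = 29.5; e = 27.8 − 29.5 = -1.7
A=27: ŷ = -5.5 + 1.4·27 = 32.3; e = 33.6 − 32.3 = 1.3
A=31: ŷ = -5.5 + 1.4·31 = 37.9; e = 38.2 − 37.9 = 0.3
Largest |e| is 1.7 at A = 25, residual -1.7.

e = -1.7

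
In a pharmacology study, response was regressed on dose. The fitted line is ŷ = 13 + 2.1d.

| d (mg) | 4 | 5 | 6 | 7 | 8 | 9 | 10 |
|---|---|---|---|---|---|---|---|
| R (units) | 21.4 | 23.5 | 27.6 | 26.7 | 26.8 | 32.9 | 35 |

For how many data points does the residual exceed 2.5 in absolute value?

1

d=4: ŷ = 13 + 2.1·4 = 21.4; e = 21.4 − 21.4 = 0
d=5: ŷ = 13 + 2.1·5 = 23.5; e = 23.5 − 23.5 = 0
d=6: ŷ = 13 + 2.1·6 = 25.6; e = 27.6 − 25.6 = 2
d=7: ŷ = 13 + 2.1·7 = 27.7; e = 26.7 − 27.7 = -1
d=8: ŷ = 13 + 2.1·8 = 29.8; e = 26.8 − 29.8 = -3
d=9: ŷ = 13 + 2.1·9 = 31.9; e = 32.9 − 31.9 = 1
d=10: ŷ = 13 + 2.1·10 = 34; e = 35 − 34 = 1
|e| > 2.5: d=8 (|e|=3) → 1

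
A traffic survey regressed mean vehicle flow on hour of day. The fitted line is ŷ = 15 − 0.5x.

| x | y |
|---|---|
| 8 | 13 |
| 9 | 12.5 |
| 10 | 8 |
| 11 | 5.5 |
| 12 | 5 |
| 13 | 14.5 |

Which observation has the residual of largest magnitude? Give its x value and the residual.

x=8: ŷ = 15 − 0.5·8 = 11; e = 13 − 11 = 2
x=9: ŷ = 15 − 0.5·9 = 10.5; e = 12.5 − 10.5 = 2
x=10: ŷ = 15 − 0.5·10 = 10; e = 8 − 10 = -2
x=11: ŷ = 15 − 0.5·11 = 9.5; e = 5.5 − 9.5 = -4
x=12: ŷ = 15 − 0.5·12 = 9; e = 5 − 9 = -4
x=13: ŷ = 15 − 0.5·13 = 8.5; e = 14.5 − 8.5 = 6
Largest |e| is 6 at x = 13, residual 6.

x = 13, e = 6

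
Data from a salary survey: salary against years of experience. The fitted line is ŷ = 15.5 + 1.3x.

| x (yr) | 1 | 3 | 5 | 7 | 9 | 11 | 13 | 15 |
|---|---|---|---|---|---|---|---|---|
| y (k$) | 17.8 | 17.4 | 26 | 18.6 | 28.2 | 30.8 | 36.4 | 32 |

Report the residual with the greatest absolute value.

x=1: ŷ = 15.5 + 1.3·1 = 16.8; r = 17.8 − 16.8 = 1
x=3: ŷ = 15.5 + 1.3·3 = 19.4; r = 17.4 − 19.4 = -2
x=5: ŷ = 15.5 + 1.3·5 = 22; r = 26 − 22 = 4
x=7: ŷ = 15.5 + 1.3·7 = 24.6; r = 18.6 − 24.6 = -6
x=9: ŷ = 15.5 + 1.3·9 = 27.2; r = 28.2 − 27.2 = 1
x=11: ŷ = 15.5 + 1.3·11 = 29.8; r = 30.8 − 29.8 = 1
x=13: ŷ = 15.5 + 1.3·13 = 32.4; r = 36.4 − 32.4 = 4
x=15: ŷ = 15.5 + 1.3·15 = 35; r = 32 − 35 = -3
Largest |r| is 6 at x = 7, residual -6.

r = -6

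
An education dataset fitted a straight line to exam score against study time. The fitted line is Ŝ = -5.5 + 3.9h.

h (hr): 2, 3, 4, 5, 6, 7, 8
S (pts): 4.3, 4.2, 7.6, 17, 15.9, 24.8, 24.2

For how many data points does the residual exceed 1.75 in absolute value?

h=2: Ŝ = -5.5 + 3.9·2 = 2.3; r = 4.3 − 2.3 = 2
h=3: Ŝ = -5.5 + 3.9·3 = 6.2; r = 4.2 − 6.2 = -2
h=4: Ŝ = -5.5 + 3.9·4 = 10.1; r = 7.6 − 10.1 = -2.5
h=5: Ŝ = -5.5 + 3.9·5 = 14; r = 17 − 14 = 3
h=6: Ŝ = -5.5 + 3.9·6 = 17.9; r = 15.9 − 17.9 = -2
h=7: Ŝ = -5.5 + 3.9·7 = 21.8; r = 24.8 − 21.8 = 3
h=8: Ŝ = -5.5 + 3.9·8 = 25.7; r = 24.2 − 25.7 = -1.5
|r| > 1.75: h=2 (|r|=2), h=3 (|r|=2), h=4 (|r|=2.5), h=5 (|r|=3), h=6 (|r|=2), h=7 (|r|=3) → 6

6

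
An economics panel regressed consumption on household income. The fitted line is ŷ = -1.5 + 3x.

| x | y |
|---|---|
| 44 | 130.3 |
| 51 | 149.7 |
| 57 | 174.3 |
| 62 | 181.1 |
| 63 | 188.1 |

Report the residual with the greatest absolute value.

e = 4.8

x=44: ŷ = -1.5 + 3·44 = 130.5; e = 130.3 − 130.5 = -0.2
x=51: ŷ = -1.5 + 3·51 = 151.5; e = 149.7 − 151.5 = -1.8
x=57: ŷ = -1.5 + 3·57 = 169.5; e = 174.3 − 169.5 = 4.8
x=62: ŷ = -1.5 + 3·62 = 184.5; e = 181.1 − 184.5 = -3.4
x=63: ŷ = -1.5 + 3·63 = 187.5; e = 188.1 − 187.5 = 0.6
Largest |e| is 4.8 at x = 57, residual 4.8.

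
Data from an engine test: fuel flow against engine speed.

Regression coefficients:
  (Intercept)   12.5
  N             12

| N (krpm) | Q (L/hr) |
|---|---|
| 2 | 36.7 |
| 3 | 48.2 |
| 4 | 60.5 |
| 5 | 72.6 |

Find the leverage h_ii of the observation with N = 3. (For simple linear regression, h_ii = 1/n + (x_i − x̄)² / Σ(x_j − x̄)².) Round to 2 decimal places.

N̄ = (2 + 3 + 4 + 5)/4 = 3.5
Σ(N − N̄)² = 2.25 + 0.25 + 0.25 + 2.25 = 5
h = 1/4 + (-0.5)²/5 = 0.25 + 0.05 = 0.30

h = 0.30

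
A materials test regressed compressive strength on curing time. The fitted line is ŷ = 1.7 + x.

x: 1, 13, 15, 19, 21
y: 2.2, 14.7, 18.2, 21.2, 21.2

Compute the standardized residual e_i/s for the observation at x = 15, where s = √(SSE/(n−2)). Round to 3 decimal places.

x=1: ŷ = 1.7 + 1 = 2.7; e = 2.2 − 2.7 = -0.5
x=13: ŷ = 1.7 + 13 = 14.7; e = 14.7 − 14.7 = 0
x=15: ŷ = 1.7 + 15 = 16.7; e = 18.2 − 16.7 = 1.5
x=19: ŷ = 1.7 + 19 = 20.7; e = 21.2 − 20.7 = 0.5
x=21: ŷ = 1.7 + 21 = 22.7; e = 21.2 − 22.7 = -1.5
SSE = 0.25 + 0 + 2.25 + 0.25 + 2.25 = 5
s = √(5/3) = 1.29099
e/s = 1.5 / 1.29099 = 1.162

1.162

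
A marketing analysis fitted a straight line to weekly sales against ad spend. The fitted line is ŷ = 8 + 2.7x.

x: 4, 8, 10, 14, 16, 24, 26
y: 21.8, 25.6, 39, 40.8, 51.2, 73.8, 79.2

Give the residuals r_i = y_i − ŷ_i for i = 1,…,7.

3, -4, 4, -5, 0, 1, 1

x=4: ŷ = 8 + 2.7·4 = 18.8; r = 21.8 − 18.8 = 3
x=8: ŷ = 8 + 2.7·8 = 29.6; r = 25.6 − 29.6 = -4
x=10: ŷ = 8 + 2.7·10 = 35; r = 39 − 35 = 4
x=14: ŷ = 8 + 2.7·14 = 45.8; r = 40.8 − 45.8 = -5
x=16: ŷ = 8 + 2.7·16 = 51.2; r = 51.2 − 51.2 = 0
x=24: ŷ = 8 + 2.7·24 = 72.8; r = 73.8 − 72.8 = 1
x=26: ŷ = 8 + 2.7·26 = 78.2; r = 79.2 − 78.2 = 1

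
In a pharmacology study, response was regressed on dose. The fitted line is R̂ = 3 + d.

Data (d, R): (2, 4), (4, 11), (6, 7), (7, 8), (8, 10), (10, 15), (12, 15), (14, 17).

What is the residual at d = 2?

R̂ = 3 + 2 = 5
e = 4 − 5 = -1

e = -1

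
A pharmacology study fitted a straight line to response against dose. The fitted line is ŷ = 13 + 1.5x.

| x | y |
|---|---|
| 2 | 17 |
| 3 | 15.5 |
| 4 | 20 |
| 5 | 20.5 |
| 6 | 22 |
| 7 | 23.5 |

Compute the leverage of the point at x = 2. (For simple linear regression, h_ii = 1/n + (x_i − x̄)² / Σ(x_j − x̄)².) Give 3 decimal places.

h = 0.524

x̄ = (2 + 3 + 4 + 5 + 6 + 7)/6 = 4.5
Σ(x − x̄)² = 6.25 + 2.25 + 0.25 + 0.25 + 2.25 + 6.25 = 17.5
h = 1/6 + (-2.5)²/17.5 = 0.166667 + 0.357143 = 0.524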